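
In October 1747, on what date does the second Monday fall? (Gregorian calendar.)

October 9, 1747

October 1, 1747 is a Sunday.
The first Monday is therefore October 2 (1 days later).
The second Monday is 2 + 1×7 = October 9.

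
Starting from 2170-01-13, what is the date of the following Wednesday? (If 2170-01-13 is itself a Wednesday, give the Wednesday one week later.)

January 17, 2170

Jan 13, 2170 is a Saturday.
From Saturday to the next Wednesday is 4 days.
Jan 13, 2170 + 4 = Jan 17, 2170.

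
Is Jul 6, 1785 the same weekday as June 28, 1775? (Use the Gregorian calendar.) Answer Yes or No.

Yes

From Jun 28, 1775 to Jul 6, 1785 is 3661 days.
3661 mod 7 = 0, so they are the same weekday.
(Jun 28, 1775 is a Wednesday; Jul 6, 1785 is a Wednesday.)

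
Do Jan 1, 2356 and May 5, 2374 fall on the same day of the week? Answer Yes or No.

Yes

From Jan 1, 2356 to May 5, 2374 is 6699 days.
6699 mod 7 = 0, so they are the same weekday.
(Jan 1, 2356 is a Sunday; May 5, 2374 is a Sunday.)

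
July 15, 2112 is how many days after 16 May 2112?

May 16, 2112 → Jun 16, 2112: 31 days (May has 31).
Jun 16, 2112 → Jul 15, 2112: 29 days.
Total: 60 days.

60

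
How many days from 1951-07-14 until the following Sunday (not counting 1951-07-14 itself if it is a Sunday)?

1

Jul 14, 1951 is a Saturday.
From Saturday to the next Sunday is 1 day.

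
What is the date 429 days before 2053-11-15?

September 12, 2052

−365 (one year) → Nov 15, 2052 (64 left).
−15 → Oct 31, 2052 (end of Oct, 31 days; 49 left).
−31 → Sep 30, 2052 (end of Sep, 30 days; 18 left).
−18 → Sep 12, 2052.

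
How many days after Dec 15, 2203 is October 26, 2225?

Dec 15, 2203 → Dec 15, 2204: 366 days (Feb 29, 2204 is in that span).
Dec 15, 2204 → Dec 15, 2205: 365 days.
Dec 15, 2205 → Dec 15, 2206: 365 days.
Dec 15, 2206 → Dec 15, 2207: 365 days.
Dec 15, 2207 → Dec 15, 2208: 366 days (Feb 29, 2208 is in that span).
Dec 15, 2208 → Dec 15, 2209: 365 days.
Dec 15, 2209 → Dec 15, 2210: 365 days.
Dec 15, 2210 → Dec 15, 2211: 365 days.
Dec 15, 2211 → Dec 15, 2212: 366 days (Feb 29, 2212 is in that span).
Dec 15, 2212 → Dec 15, 2213: 365 days.
Dec 15, 2213 → Dec 15, 2214: 365 days.
Dec 15, 2214 → Dec 15, 2215: 365 days.
Dec 15, 2215 → Dec 15, 2216: 366 days (Feb 29, 2216 is in that span).
Dec 15, 2216 → Dec 15, 2217: 365 days.
Dec 15, 2217 → Dec 15, 2218: 365 days.
Dec 15, 2218 → Dec 15, 2219: 365 days.
Dec 15, 2219 → Dec 15, 2220: 366 days (Feb 29, 2220 is in that span).
Dec 15, 2220 → Dec 15, 2221: 365 days.
Dec 15, 2221 → Dec 15, 2222: 365 days.
Dec 15, 2222 → Dec 15, 2223: 365 days.
Dec 15, 2223 → Dec 15, 2224: 366 days (Feb 29, 2224 is in that span).
Dec 15, 2224 → Jan 15, 2225: 31 days (December has 31).
Jan 15, 2225 → Feb 15, 2225: 31 days (January has 31).
Feb 15, 2225 → Mar 15, 2225: 28 days (February has 28).
Mar 15, 2225 → Apr 15, 2225: 31 days (March has 31).
Apr 15, 2225 → May 15, 2225: 30 days (April has 30).
May 15, 2225 → Jun 15, 2225: 31 days (May has 31).
Jun 15, 2225 → Jul 15, 2225: 30 days (June has 30).
Jul 15, 2225 → Aug 15, 2225: 31 days (July has 31).
Aug 15, 2225 → Sep 15, 2225: 31 days (August has 31).
Sep 15, 2225 → Oct 15, 2225: 30 days (September has 30).
Oct 15, 2225 → Oct 26, 2225: 11 days.
Total: 7986 days.

7986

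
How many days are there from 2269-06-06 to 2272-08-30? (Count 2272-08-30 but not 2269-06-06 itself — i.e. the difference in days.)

1181

Jun 6, 2269 → Jun 6, 2270: 365 days.
Jun 6, 2270 → Jun 6, 2271: 365 days.
Jun 6, 2271 → Jun 6, 2272: 366 days (Feb 29, 2272 is in that span).
Jun 6, 2272 → Jul 6, 2272: 30 days (June has 30).
Jul 6, 2272 → Aug 6, 2272: 31 days (July has 31).
Aug 6, 2272 → Aug 30, 2272: 24 days.
Total: 1181 days.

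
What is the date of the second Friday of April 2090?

April 14, 2090

April 1, 2090 is a Saturday.
The first Friday is therefore April 7 (6 days later).
The second Friday is 7 + 1×7 = April 14.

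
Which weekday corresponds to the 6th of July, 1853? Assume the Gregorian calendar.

January 1, 1853 is a Saturday.
Jan 1, 1853 → Feb 1, 1853: 31 days (January has 31).
Feb 1, 1853 → Mar 1, 1853: 28 days (February has 28).
Mar 1, 1853 → Apr 1, 1853: 31 days (March has 31).
Apr 1, 1853 → May 1, 1853: 30 days (April has 30).
May 1, 1853 → Jun 1, 1853: 31 days (May has 31).
Jun 1, 1853 → Jul 1, 1853: 30 days (June has 30).
Jul 1, 1853 → Jul 6, 1853: 5 days.
Total: 186 days.
186 mod 7 = 4, so Saturday + 4 = Wednesday.

Wednesday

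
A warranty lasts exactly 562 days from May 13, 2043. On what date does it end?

+366 (one year; includes Feb 29, 2044) → May 13, 2044 (196 left).
May has 31 days: +19 → Jun 1, 2044 (177 left).
Jun has 30 days: +30 → Jul 1, 2044 (147 left).
Jul has 31 days: +31 → Aug 1, 2044 (116 left).
Aug has 31 days: +31 → Sep 1, 2044 (85 left).
Sep has 30 days: +30 → Oct 1, 2044 (55 left).
Oct has 31 days: +31 → Nov 1, 2044 (24 left).
+24 → Nov 25, 2044.

November 25, 2044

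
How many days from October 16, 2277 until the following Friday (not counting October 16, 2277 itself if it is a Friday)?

3

Oct 16, 2277 is a Tuesday.
From Tuesday to the next Friday is 3 days.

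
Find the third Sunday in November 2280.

November 1, 2280 is a Monday.
The first Sunday is therefore November 7 (6 days later).
The third Sunday is 7 + 2×7 = November 21.

November 21, 2280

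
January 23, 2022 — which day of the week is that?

Sunday

January 1, 2022 is a Saturday.
Jan 1, 2022 → Jan 23, 2022: 22 days.
Total: 22 days.
22 mod 7 = 1, so Saturday + 1 = Sunday.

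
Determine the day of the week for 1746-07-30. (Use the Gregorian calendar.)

Saturday

Doomsday rule: the anchor day for the 1700s is Sunday. For year 46: 46÷12 = 3 r 10, and 10÷4 = 2, so 3+10+2 = 15.
Sunday + 15 ≡ Monday — that's 1746's doomsday.
In July the doomsday date is Jul 11.
Jul 30 is 19 days after Jul 11; 19 mod 7 = 5, so Monday + 5 = Saturday.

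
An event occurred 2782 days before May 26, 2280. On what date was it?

October 13, 2272

−366 (one year; includes Feb 29, 2280) → May 26, 2279 (2416 left).
−365 (one year) → May 26, 2278 (2051 left).
−365 (one year) → May 26, 2277 (1686 left).
−365 (one year) → May 26, 2276 (1321 left).
−366 (one year; includes Feb 29, 2276) → May 26, 2275 (955 left).
−365 (one year) → May 26, 2274 (590 left).
−365 (one year) → May 26, 2273 (225 left).
−26 → Apr 30, 2273 (end of Apr, 30 days; 199 left).
−30 → Mar 31, 2273 (end of Mar, 31 days; 169 left).
−31 → Feb 28, 2273 (end of Feb, 28 days; 138 left).
−28 → Jan 31, 2273 (end of Jan, 31 days; 110 left).
−31 → Dec 31, 2272 (end of Dec, 31 days; 79 left).
−31 → Nov 30, 2272 (end of Nov, 30 days; 48 left).
−30 → Oct 31, 2272 (end of Oct, 31 days; 18 left).
−18 → Oct 13, 2272.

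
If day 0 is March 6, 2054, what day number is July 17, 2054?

Mar 6, 2054 → Apr 6, 2054: 31 days (March has 31).
Apr 6, 2054 → May 6, 2054: 30 days (April has 30).
May 6, 2054 → Jun 6, 2054: 31 days (May has 31).
Jun 6, 2054 → Jul 6, 2054: 30 days (June has 30).
Jul 6, 2054 → Jul 17, 2054: 11 days.
Total: 133 days.

133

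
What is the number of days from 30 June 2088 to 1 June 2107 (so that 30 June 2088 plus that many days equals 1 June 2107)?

6909

Jun 30, 2088 → Jun 30, 2089: 365 days.
Jun 30, 2089 → Jun 30, 2090: 365 days.
Jun 30, 2090 → Jun 30, 2091: 365 days.
Jun 30, 2091 → Jun 30, 2092: 366 days (Feb 29, 2092 is in that span).
Jun 30, 2092 → Jun 30, 2093: 365 days.
Jun 30, 2093 → Jun 30, 2094: 365 days.
Jun 30, 2094 → Jun 30, 2095: 365 days.
Jun 30, 2095 → Jun 30, 2096: 366 days (Feb 29, 2096 is in that span).
Jun 30, 2096 → Jun 30, 2097: 365 days.
Jun 30, 2097 → Jun 30, 2098: 365 days.
Jun 30, 2098 → Jun 30, 2099: 365 days.
Jun 30, 2099 → Jun 30, 2100: 365 days.
Jun 30, 2100 → Jun 30, 2101: 365 days.
Jun 30, 2101 → Jun 30, 2102: 365 days.
Jun 30, 2102 → Jun 30, 2103: 365 days.
Jun 30, 2103 → Jun 30, 2104: 366 days (Feb 29, 2104 is in that span).
Jun 30, 2104 → Jun 30, 2105: 365 days.
Jun 30, 2105 → Jun 30, 2106: 365 days.
Jun 30, 2106 → Jul 30, 2106: 30 days (June has 30).
Jul 30, 2106 → Aug 30, 2106: 31 days (July has 31).
Aug 30, 2106 → Sep 30, 2106: 31 days (August has 31).
Sep 30, 2106 → Oct 30, 2106: 30 days (September has 30).
Oct 30, 2106 → Nov 30, 2106: 31 days (October has 31).
Nov 30, 2106 → Dec 30, 2106: 30 days (November has 30).
Dec 30, 2106 → Jan 30, 2107: 31 days (December has 31).
Jan 30, 2107 → Feb 28, 2107: 29 days (January has 31).
Feb 28, 2107 → Mar 28, 2107: 28 days (February has 28).
Mar 28, 2107 → Apr 28, 2107: 31 days (March has 31).
Apr 28, 2107 → May 28, 2107: 30 days (April has 30).
May 28, 2107 → Jun 1, 2107: 4 days.
Total: 6909 days.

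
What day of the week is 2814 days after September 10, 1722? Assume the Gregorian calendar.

First find the weekday of Sep 10, 1722. Doomsday rule: the anchor day for the 1700s is Sunday. For year 22: 22÷12 = 1 r 10, and 10÷4 = 2, so 1+10+2 = 13.
Sunday + 13 ≡ Saturday — that's 1722's doomsday.
In September the doomsday date is Sep 5.
Sep 10 is 5 days after Sep 5; 5 mod 7 = 5, so Saturday + 5 = Thursday.
2814 mod 7 = 0, so 2814 days after a Thursday is Thursday + 0 = Thursday.

Thursday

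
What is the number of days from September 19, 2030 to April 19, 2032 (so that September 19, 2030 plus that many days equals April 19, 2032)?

578

Sep 19, 2030 → Sep 19, 2031: 365 days.
Sep 19, 2031 → Oct 19, 2031: 30 days (September has 30).
Oct 19, 2031 → Nov 19, 2031: 31 days (October has 31).
Nov 19, 2031 → Dec 19, 2031: 30 days (November has 30).
Dec 19, 2031 → Jan 19, 2032: 31 days (December has 31).
Jan 19, 2032 → Feb 19, 2032: 31 days (January has 31).
Feb 19, 2032 → Mar 19, 2032: 29 days (February has 29).
Mar 19, 2032 → Apr 19, 2032: 31 days.
Total: 578 days.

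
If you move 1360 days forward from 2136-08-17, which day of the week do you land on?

Aug 17, 2136 is a Friday.
1360 mod 7 = 2, so 1360 days after a Friday is Friday + 2 = Sunday.

Sunday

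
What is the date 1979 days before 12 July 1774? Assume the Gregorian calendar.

February 9, 1769

−365 (one year) → Jul 12, 1773 (1614 left).
−365 (one year) → Jul 12, 1772 (1249 left).
−366 (one year; includes Feb 29, 1772) → Jul 12, 1771 (883 left).
−365 (one year) → Jul 12, 1770 (518 left).
−365 (one year) → Jul 12, 1769 (153 left).
−12 → Jun 30, 1769 (end of Jun, 30 days; 141 left).
−30 → May 31, 1769 (end of May, 31 days; 111 left).
−31 → Apr 30, 1769 (end of Apr, 30 days; 80 left).
−30 → Mar 31, 1769 (end of Mar, 31 days; 50 left).
−31 → Feb 28, 1769 (end of Feb, 28 days; 19 left).
−19 → Feb 9, 1769.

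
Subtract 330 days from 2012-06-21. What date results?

−21 → May 31, 2012 (end of May, 31 days; 309 left).
−31 → Apr 30, 2012 (end of Apr, 30 days; 278 left).
−30 → Mar 31, 2012 (end of Mar, 31 days; 248 left).
−31 → Feb 29, 2012 (end of Feb, 29 days; 217 left).
−29 → Jan 31, 2012 (end of Jan, 31 days; 188 left).
−31 → Dec 31, 2011 (end of Dec, 31 days; 157 left).
−31 → Nov 30, 2011 (end of Nov, 30 days; 126 left).
−30 → Oct 31, 2011 (end of Oct, 31 days; 96 left).
−31 → Sep 30, 2011 (end of Sep, 30 days; 65 left).
−30 → Aug 31, 2011 (end of Aug, 31 days; 35 left).
−31 → Jul 31, 2011 (end of Jul, 31 days; 4 left).
−4 → Jul 27, 2011.

July 27, 2011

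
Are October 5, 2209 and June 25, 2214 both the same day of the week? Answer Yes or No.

No

From Oct 5, 2209 to Jun 25, 2214 is 1724 days.
1724 mod 7 = 2, so they are different weekdays.
(Oct 5, 2209 is a Thursday; Jun 25, 2214 is a Saturday.)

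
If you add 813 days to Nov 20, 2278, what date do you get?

+365 (one year) → Nov 20, 2279 (448 left).
+366 (one year; includes Feb 29, 2280) → Nov 20, 2280 (82 left).
Nov has 30 days: +11 → Dec 1, 2280 (71 left).
Dec has 31 days: +31 → Jan 1, 2281 (40 left).
Jan has 31 days: +31 → Feb 1, 2281 (9 left).
+9 → Feb 10, 2281.

February 10, 2281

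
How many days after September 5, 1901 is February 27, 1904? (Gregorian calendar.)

Sep 5, 1901 → Sep 5, 1902: 365 days.
Sep 5, 1902 → Sep 5, 1903: 365 days.
Sep 5, 1903 → Oct 5, 1903: 30 days (September has 30).
Oct 5, 1903 → Nov 5, 1903: 31 days (October has 31).
Nov 5, 1903 → Dec 5, 1903: 30 days (November has 30).
Dec 5, 1903 → Jan 5, 1904: 31 days (December has 31).
Jan 5, 1904 → Feb 5, 1904: 31 days (January has 31).
Feb 5, 1904 → Feb 27, 1904: 22 days.
Total: 905 days.

905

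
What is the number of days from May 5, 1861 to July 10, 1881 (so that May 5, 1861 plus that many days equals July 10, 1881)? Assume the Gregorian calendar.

May 5, 1861 → May 5, 1862: 365 days.
May 5, 1862 → May 5, 1863: 365 days.
May 5, 1863 → May 5, 1864: 366 days (Feb 29, 1864 is in that span).
May 5, 1864 → May 5, 1865: 365 days.
May 5, 1865 → May 5, 1866: 365 days.
May 5, 1866 → May 5, 1867: 365 days.
May 5, 1867 → May 5, 1868: 366 days (Feb 29, 1868 is in that span).
May 5, 1868 → May 5, 1869: 365 days.
May 5, 1869 → May 5, 1870: 365 days.
May 5, 1870 → May 5, 1871: 365 days.
May 5, 1871 → May 5, 1872: 366 days (Feb 29, 1872 is in that span).
May 5, 1872 → May 5, 1873: 365 days.
May 5, 1873 → May 5, 1874: 365 days.
May 5, 1874 → May 5, 1875: 365 days.
May 5, 1875 → May 5, 1876: 366 days (Feb 29, 1876 is in that span).
May 5, 1876 → May 5, 1877: 365 days.
May 5, 1877 → May 5, 1878: 365 days.
May 5, 1878 → May 5, 1879: 365 days.
May 5, 1879 → May 5, 1880: 366 days (Feb 29, 1880 is in that span).
May 5, 1880 → May 5, 1881: 365 days.
May 5, 1881 → Jun 5, 1881: 31 days (May has 31).
Jun 5, 1881 → Jul 5, 1881: 30 days (June has 30).
Jul 5, 1881 → Jul 10, 1881: 5 days.
Total: 7371 days.

7371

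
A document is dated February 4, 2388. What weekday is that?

Doomsday rule: the anchor day for the 2300s is Wednesday. For year 88: 88÷12 = 7 r 4, and 4÷4 = 1, so 7+4+1 = 12.
Wednesday + 12 ≡ Monday — that's 2388's doomsday.
In February the doomsday date is Feb 29 (2388 is a leap year (divisible by 4)).
Feb 4 is 25 days before Feb 29; 25 mod 7 = 4, so Monday − 4 = Thursday.

Thursday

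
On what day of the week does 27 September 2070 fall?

Saturday

Doomsday rule: the anchor day for the 2000s is Tuesday. For year 70: 70÷12 = 5 r 10, and 10÷4 = 2, so 5+10+2 = 17.
Tuesday + 17 ≡ Friday — that's 2070's doomsday.
In September the doomsday date is Sep 5.
Sep 27 is 22 days after Sep 5; 22 mod 7 = 1, so Friday + 1 = Saturday.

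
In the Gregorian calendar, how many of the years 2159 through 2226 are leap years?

16

Multiples of 4 in [2159,2226]: 17.
Of those, multiples of 100: 1 (not leap unless ÷400).
Multiples of 400: 0.
Leap years = 17 − 1 + 0 = 16.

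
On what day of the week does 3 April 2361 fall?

Doomsday rule: the anchor day for the 2300s is Wednesday. For year 61: 61÷12 = 5 r 1, and 1÷4 = 0, so 5+1+0 = 6.
Wednesday + 6 ≡ Tuesday — that's 2361's doomsday.
In April the doomsday date is Apr 4.
Apr 3 is 1 day before Apr 4; 1 mod 7 = 1, so Tuesday − 1 = Monday.

Monday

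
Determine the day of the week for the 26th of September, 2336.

Saturday

Doomsday rule: the anchor day for the 2300s is Wednesday. For year 36: 36÷12 = 3 r 0, and 0÷4 = 0, so 3+0+0 = 3.
Wednesday + 3 ≡ Saturday — that's 2336's doomsday.
In September the doomsday date is Sep 5.
Sep 26 is 21 days after Sep 5; 21 mod 7 = 0, so Saturday + 0 = Saturday.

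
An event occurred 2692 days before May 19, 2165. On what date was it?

−365 (one year) → May 19, 2164 (2327 left).
−366 (one year; includes Feb 29, 2164) → May 19, 2163 (1961 left).
−365 (one year) → May 19, 2162 (1596 left).
−365 (one year) → May 19, 2161 (1231 left).
−365 (one year) → May 19, 2160 (866 left).
−366 (one year; includes Feb 29, 2160) → May 19, 2159 (500 left).
−365 (one year) → May 19, 2158 (135 left).
−19 → Apr 30, 2158 (end of Apr, 30 days; 116 left).
−30 → Mar 31, 2158 (end of Mar, 31 days; 86 left).
−31 → Feb 28, 2158 (end of Feb, 28 days; 55 left).
−28 → Jan 31, 2158 (end of Jan, 31 days; 27 left).
−27 → Jan 4, 2158.

January 4, 2158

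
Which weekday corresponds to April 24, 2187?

Doomsday rule: the anchor day for the 2100s is Sunday. For year 87: 87÷12 = 7 r 3, and 3÷4 = 0, so 7+3+0 = 10.
Sunday + 10 ≡ Wednesday — that's 2187's doomsday.
In April the doomsday date is Apr 4.
Apr 24 is 20 days after Apr 4; 20 mod 7 = 6, so Wednesday + 6 = Tuesday.

Tuesday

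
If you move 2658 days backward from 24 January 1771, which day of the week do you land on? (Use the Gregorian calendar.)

Saturday

Jan 24, 1771 is a Thursday.
2658 mod 7 = 5, so 2658 days before a Thursday is Thursday − 5 = Saturday.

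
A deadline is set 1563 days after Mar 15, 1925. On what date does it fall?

June 25, 1929

+365 (one year) → Mar 15, 1926 (1198 left).
+365 (one year) → Mar 15, 1927 (833 left).
+366 (one year; includes Feb 29, 1928) → Mar 15, 1928 (467 left).
+365 (one year) → Mar 15, 1929 (102 left).
Mar has 31 days: +17 → Apr 1, 1929 (85 left).
Apr has 30 days: +30 → May 1, 1929 (55 left).
May has 31 days: +31 → Jun 1, 1929 (24 left).
+24 → Jun 25, 1929.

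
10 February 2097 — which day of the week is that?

Sunday

January 1, 2097 is a Tuesday.
Jan 1, 2097 → Feb 1, 2097: 31 days (January has 31).
Feb 1, 2097 → Feb 10, 2097: 9 days.
Total: 40 days.
40 mod 7 = 5, so Tuesday + 5 = Sunday.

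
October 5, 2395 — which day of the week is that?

Thursday

Doomsday rule: the anchor day for the 2300s is Wednesday. For year 95: 95÷12 = 7 r 11, and 11÷4 = 2, so 7+11+2 = 20.
Wednesday + 20 ≡ Tuesday — that's 2395's doomsday.
In October the doomsday date is Oct 10.
Oct 5 is 5 days before Oct 10; 5 mod 7 = 5, so Tuesday − 5 = Thursday.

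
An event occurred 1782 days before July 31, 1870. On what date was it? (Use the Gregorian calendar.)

−365 (one year) → Jul 31, 1869 (1417 left).
−365 (one year) → Jul 31, 1868 (1052 left).
−366 (one year; includes Feb 29, 1868) → Jul 31, 1867 (686 left).
−365 (one year) → Jul 31, 1866 (321 left).
−31 → Jun 30, 1866 (end of Jun, 30 days; 290 left).
−30 → May 31, 1866 (end of May, 31 days; 260 left).
−31 → Apr 30, 1866 (end of Apr, 30 days; 229 left).
−30 → Mar 31, 1866 (end of Mar, 31 days; 199 left).
−31 → Feb 28, 1866 (end of Feb, 28 days; 168 left).
−28 → Jan 31, 1866 (end of Jan, 31 days; 140 left).
−31 → Dec 31, 1865 (end of Dec, 31 days; 109 left).
−31 → Nov 30, 1865 (end of Nov, 30 days; 78 left).
−30 → Oct 31, 1865 (end of Oct, 31 days; 48 left).
−31 → Sep 30, 1865 (end of Sep, 30 days; 17 left).
−17 → Sep 13, 1865.

September 13, 1865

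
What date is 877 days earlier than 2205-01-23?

−366 (one year; includes Feb 29, 2204) → Jan 23, 2204 (511 left).
−365 (one year) → Jan 23, 2203 (146 left).
−23 → Dec 31, 2202 (end of Dec, 31 days; 123 left).
−31 → Nov 30, 2202 (end of Nov, 30 days; 92 left).
−30 → Oct 31, 2202 (end of Oct, 31 days; 62 left).
−31 → Sep 30, 2202 (end of Sep, 30 days; 31 left).
−30 → Aug 31, 2202 (end of Aug, 31 days; 1 left).
−1 → Aug 30, 2202.

August 30, 2202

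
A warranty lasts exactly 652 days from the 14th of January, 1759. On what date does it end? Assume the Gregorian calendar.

+365 (one year) → Jan 14, 1760 (287 left).
Jan has 31 days: +18 → Feb 1, 1760 (269 left).
Feb has 29 days: +29 → Mar 1, 1760 (240 left).
Mar has 31 days: +31 → Apr 1, 1760 (209 left).
Apr has 30 days: +30 → May 1, 1760 (179 left).
May has 31 days: +31 → Jun 1, 1760 (148 left).
Jun has 30 days: +30 → Jul 1, 1760 (118 left).
Jul has 31 days: +31 → Aug 1, 1760 (87 left).
Aug has 31 days: +31 → Sep 1, 1760 (56 left).
Sep has 30 days: +30 → Oct 1, 1760 (26 left).
+26 → Oct 27, 1760.

October 27, 1760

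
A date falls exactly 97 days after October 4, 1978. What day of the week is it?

First find the weekday of Oct 4, 1978. Doomsday rule: the anchor day for the 1900s is Wednesday. For year 78: 78÷12 = 6 r 6, and 6÷4 = 1, so 6+6+1 = 13.
Wednesday + 13 ≡ Tuesday — that's 1978's doomsday.
In October the doomsday date is Oct 10.
Oct 4 is 6 days before Oct 10; 6 mod 7 = 6, so Tuesday − 6 = Wednesday.
97 mod 7 = 6, so 97 days after a Wednesday is Wednesday + 6 = Tuesday.

Tuesday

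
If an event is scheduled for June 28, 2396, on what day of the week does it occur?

Friday

Doomsday rule: the anchor day for the 2300s is Wednesday. For year 96: 96÷12 = 8 r 0, and 0÷4 = 0, so 8+0+0 = 8.
Wednesday + 8 ≡ Thursday — that's 2396's doomsday.
In June the doomsday date is Jun 6.
Jun 28 is 22 days after Jun 6; 22 mod 7 = 1, so Thursday + 1 = Friday.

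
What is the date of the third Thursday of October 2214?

October 1, 2214 is a Saturday.
The first Thursday is therefore October 6 (5 days later).
The third Thursday is 6 + 2×7 = October 20.

October 20, 2214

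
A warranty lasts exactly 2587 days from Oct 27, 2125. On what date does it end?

+365 (one year) → Oct 27, 2126 (2222 left).
+365 (one year) → Oct 27, 2127 (1857 left).
+366 (one year; includes Feb 29, 2128) → Oct 27, 2128 (1491 left).
+365 (one year) → Oct 27, 2129 (1126 left).
+365 (one year) → Oct 27, 2130 (761 left).
+365 (one year) → Oct 27, 2131 (396 left).
Oct has 31 days: +5 → Nov 1, 2131 (391 left).
Nov has 30 days: +30 → Dec 1, 2131 (361 left).
Dec has 31 days: +31 → Jan 1, 2132 (330 left).
Jan has 31 days: +31 → Feb 1, 2132 (299 left).
Feb has 29 days: +29 → Mar 1, 2132 (270 left).
Mar has 31 days: +31 → Apr 1, 2132 (239 left).
Apr has 30 days: +30 → May 1, 2132 (209 left).
May has 31 days: +31 → Jun 1, 2132 (178 left).
Jun has 30 days: +30 → Jul 1, 2132 (148 left).
Jul has 31 days: +31 → Aug 1, 2132 (117 left).
Aug has 31 days: +31 → Sep 1, 2132 (86 left).
Sep has 30 days: +30 → Oct 1, 2132 (56 left).
Oct has 31 days: +31 → Nov 1, 2132 (25 left).
+25 → Nov 26, 2132.

November 26, 2132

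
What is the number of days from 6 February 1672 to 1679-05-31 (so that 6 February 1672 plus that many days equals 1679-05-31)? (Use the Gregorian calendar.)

Feb 6, 1672 → Feb 6, 1673: 366 days (Feb 29, 1672 is in that span).
Feb 6, 1673 → Feb 6, 1674: 365 days.
Feb 6, 1674 → Feb 6, 1675: 365 days.
Feb 6, 1675 → Feb 6, 1676: 365 days.
Feb 6, 1676 → Feb 6, 1677: 366 days (Feb 29, 1676 is in that span).
Feb 6, 1677 → Feb 6, 1678: 365 days.
Feb 6, 1678 → Feb 6, 1679: 365 days.
Feb 6, 1679 → Mar 6, 1679: 28 days (February has 28).
Mar 6, 1679 → Apr 6, 1679: 31 days (March has 31).
Apr 6, 1679 → May 6, 1679: 30 days (April has 30).
May 6, 1679 → May 31, 1679: 25 days.
Total: 2671 days.

2671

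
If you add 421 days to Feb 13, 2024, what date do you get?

+366 (one year; includes Feb 29, 2024) → Feb 13, 2025 (55 left).
Feb has 28 days: +16 → Mar 1, 2025 (39 left).
Mar has 31 days: +31 → Apr 1, 2025 (8 left).
+8 → Apr 9, 2025.

April 9, 2025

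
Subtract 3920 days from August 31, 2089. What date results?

−365 (one year) → Aug 31, 2088 (3555 left).
−366 (one year; includes Feb 29, 2088) → Aug 31, 2087 (3189 left).
−365 (one year) → Aug 31, 2086 (2824 left).
−365 (one year) → Aug 31, 2085 (2459 left).
−365 (one year) → Aug 31, 2084 (2094 left).
−366 (one year; includes Feb 29, 2084) → Aug 31, 2083 (1728 left).
−365 (one year) → Aug 31, 2082 (1363 left).
−365 (one year) → Aug 31, 2081 (998 left).
−365 (one year) → Aug 31, 2080 (633 left).
−366 (one year; includes Feb 29, 2080) → Aug 31, 2079 (267 left).
−31 → Jul 31, 2079 (end of Jul, 31 days; 236 left).
−31 → Jun 30, 2079 (end of Jun, 30 days; 205 left).
−30 → May 31, 2079 (end of May, 31 days; 175 left).
−31 → Apr 30, 2079 (end of Apr, 30 days; 144 left).
−30 → Mar 31, 2079 (end of Mar, 31 days; 114 left).
−31 → Feb 28, 2079 (end of Feb, 28 days; 83 left).
−28 → Jan 31, 2079 (end of Jan, 31 days; 55 left).
−31 → Dec 31, 2078 (end of Dec, 31 days; 24 left).
−24 → Dec 7, 2078.

December 7, 2078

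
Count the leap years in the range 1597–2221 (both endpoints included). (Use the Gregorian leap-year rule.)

Multiples of 4 in [1597,2221]: 156.
Of those, multiples of 100: 7 (not leap unless ÷400).
Multiples of 400: 2.
Leap years = 156 − 7 + 2 = 151.

151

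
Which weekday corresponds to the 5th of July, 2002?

Friday

January 1, 2002 is a Tuesday.
Jan 1, 2002 → Feb 1, 2002: 31 days (January has 31).
Feb 1, 2002 → Mar 1, 2002: 28 days (February has 28).
Mar 1, 2002 → Apr 1, 2002: 31 days (March has 31).
Apr 1, 2002 → May 1, 2002: 30 days (April has 30).
May 1, 2002 → Jun 1, 2002: 31 days (May has 31).
Jun 1, 2002 → Jul 1, 2002: 30 days (June has 30).
Jul 1, 2002 → Jul 5, 2002: 4 days.
Total: 185 days.
185 mod 7 = 3, so Tuesday + 3 = Friday.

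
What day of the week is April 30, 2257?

Thursday

Doomsday rule: the anchor day for the 2200s is Friday. For year 57: 57÷12 = 4 r 9, and 9÷4 = 2, so 4+9+2 = 15.
Friday + 15 ≡ Saturday — that's 2257's doomsday.
In April the doomsday date is Apr 4.
Apr 30 is 26 days after Apr 4; 26 mod 7 = 5, so Saturday + 5 = Thursday.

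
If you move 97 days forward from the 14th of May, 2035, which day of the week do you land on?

Sunday

May 14, 2035 is a Monday.
97 mod 7 = 6, so 97 days after a Monday is Monday + 6 = Sunday.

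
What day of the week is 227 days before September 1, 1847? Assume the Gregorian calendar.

Sep 1, 1847 is a Wednesday.
227 mod 7 = 3, so 227 days before a Wednesday is Wednesday − 3 = Sunday.

Sunday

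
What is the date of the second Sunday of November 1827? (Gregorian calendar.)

November 11, 1827

November 1, 1827 is a Thursday.
The first Sunday is therefore November 4 (3 days later).
The second Sunday is 4 + 1×7 = November 11.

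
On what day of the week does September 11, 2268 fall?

Friday

Doomsday rule: the anchor day for the 2200s is Friday. For year 68: 68÷12 = 5 r 8, and 8÷4 = 2, so 5+8+2 = 15.
Friday + 15 ≡ Saturday — that's 2268's doomsday.
In September the doomsday date is Sep 5.
Sep 11 is 6 days after Sep 5; 6 mod 7 = 6, so Saturday + 6 = Friday.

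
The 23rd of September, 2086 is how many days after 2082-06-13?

1563

Jun 13, 2082 → Jun 13, 2083: 365 days.
Jun 13, 2083 → Jun 13, 2084: 366 days (Feb 29, 2084 is in that span).
Jun 13, 2084 → Jun 13, 2085: 365 days.
Jun 13, 2085 → Jun 13, 2086: 365 days.
Jun 13, 2086 → Jul 13, 2086: 30 days (June has 30).
Jul 13, 2086 → Aug 13, 2086: 31 days (July has 31).
Aug 13, 2086 → Sep 13, 2086: 31 days (August has 31).
Sep 13, 2086 → Sep 23, 2086: 10 days.
Total: 1563 days.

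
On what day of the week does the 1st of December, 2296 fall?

Tuesday

Doomsday rule: the anchor day for the 2200s is Friday. For year 96: 96÷12 = 8 r 0, and 0÷4 = 0, so 8+0+0 = 8.
Friday + 8 ≡ Saturday — that's 2296's doomsday.
In December the doomsday date is Dec 12.
Dec 1 is 11 days before Dec 12; 11 mod 7 = 4, so Saturday − 4 = Tuesday.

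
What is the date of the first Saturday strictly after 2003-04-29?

Apr 29, 2003 is a Tuesday.
From Tuesday to the next Saturday is 4 days.
Apr 29, 2003 + 4 = May 3, 2003.

May 3, 2003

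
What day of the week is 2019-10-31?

Thursday

January 1, 2019 is a Tuesday.
Jan 1, 2019 → Feb 1, 2019: 31 days (January has 31).
Feb 1, 2019 → Mar 1, 2019: 28 days (February has 28).
Mar 1, 2019 → Apr 1, 2019: 31 days (March has 31).
Apr 1, 2019 → May 1, 2019: 30 days (April has 30).
May 1, 2019 → Jun 1, 2019: 31 days (May has 31).
Jun 1, 2019 → Jul 1, 2019: 30 days (June has 30).
Jul 1, 2019 → Aug 1, 2019: 31 days (July has 31).
Aug 1, 2019 → Sep 1, 2019: 31 days (August has 31).
Sep 1, 2019 → Oct 1, 2019: 30 days (September has 30).
Oct 1, 2019 → Oct 31, 2019: 30 days.
Total: 303 days.
303 mod 7 = 2, so Tuesday + 2 = Thursday.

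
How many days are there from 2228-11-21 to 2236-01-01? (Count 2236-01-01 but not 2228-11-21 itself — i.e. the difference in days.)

2597

Nov 21, 2228 → Nov 21, 2229: 365 days.
Nov 21, 2229 → Nov 21, 2230: 365 days.
Nov 21, 2230 → Nov 21, 2231: 365 days.
Nov 21, 2231 → Nov 21, 2232: 366 days (Feb 29, 2232 is in that span).
Nov 21, 2232 → Nov 21, 2233: 365 days.
Nov 21, 2233 → Nov 21, 2234: 365 days.
Nov 21, 2234 → Nov 21, 2235: 365 days.
Nov 21, 2235 → Dec 21, 2235: 30 days (November has 30).
Dec 21, 2235 → Jan 1, 2236: 11 days.
Total: 2597 days.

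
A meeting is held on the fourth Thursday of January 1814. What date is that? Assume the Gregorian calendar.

January 27, 1814

January 1, 1814 is a Saturday.
The first Thursday is therefore January 6 (5 days later).
The fourth Thursday is 6 + 3×7 = January 27.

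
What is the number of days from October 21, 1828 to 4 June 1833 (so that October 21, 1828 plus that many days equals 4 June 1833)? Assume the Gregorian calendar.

1687

Oct 21, 1828 → Oct 21, 1829: 365 days.
Oct 21, 1829 → Oct 21, 1830: 365 days.
Oct 21, 1830 → Oct 21, 1831: 365 days.
Oct 21, 1831 → Oct 21, 1832: 366 days (Feb 29, 1832 is in that span).
Oct 21, 1832 → Nov 21, 1832: 31 days (October has 31).
Nov 21, 1832 → Dec 21, 1832: 30 days (November has 30).
Dec 21, 1832 → Jan 21, 1833: 31 days (December has 31).
Jan 21, 1833 → Feb 21, 1833: 31 days (January has 31).
Feb 21, 1833 → Mar 21, 1833: 28 days (February has 28).
Mar 21, 1833 → Apr 21, 1833: 31 days (March has 31).
Apr 21, 1833 → May 21, 1833: 30 days (April has 30).
May 21, 1833 → Jun 4, 1833: 14 days.
Total: 1687 days.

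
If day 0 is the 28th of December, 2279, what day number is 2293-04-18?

Dec 28, 2279 → Dec 28, 2280: 366 days (Feb 29, 2280 is in that span).
Dec 28, 2280 → Dec 28, 2281: 365 days.
Dec 28, 2281 → Dec 28, 2282: 365 days.
Dec 28, 2282 → Dec 28, 2283: 365 days.
Dec 28, 2283 → Dec 28, 2284: 366 days (Feb 29, 2284 is in that span).
Dec 28, 2284 → Dec 28, 2285: 365 days.
Dec 28, 2285 → Dec 28, 2286: 365 days.
Dec 28, 2286 → Dec 28, 2287: 365 days.
Dec 28, 2287 → Dec 28, 2288: 366 days (Feb 29, 2288 is in that span).
Dec 28, 2288 → Dec 28, 2289: 365 days.
Dec 28, 2289 → Dec 28, 2290: 365 days.
Dec 28, 2290 → Dec 28, 2291: 365 days.
Dec 28, 2291 → Dec 28, 2292: 366 days (Feb 29, 2292 is in that span).
Dec 28, 2292 → Jan 28, 2293: 31 days (December has 31).
Jan 28, 2293 → Feb 28, 2293: 31 days (January has 31).
Feb 28, 2293 → Mar 28, 2293: 28 days (February has 28).
Mar 28, 2293 → Apr 18, 2293: 21 days.
Total: 4860 days.

4860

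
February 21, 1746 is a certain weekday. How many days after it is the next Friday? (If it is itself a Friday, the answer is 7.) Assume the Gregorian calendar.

4

Feb 21, 1746 is a Monday.
From Monday to the next Friday is 4 days.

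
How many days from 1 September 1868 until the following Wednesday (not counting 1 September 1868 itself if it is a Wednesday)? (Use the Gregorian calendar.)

1

Sep 1, 1868 is a Tuesday.
From Tuesday to the next Wednesday is 1 day.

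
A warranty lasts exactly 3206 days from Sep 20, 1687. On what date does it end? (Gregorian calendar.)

June 30, 1696

+366 (one year; includes Feb 29, 1688) → Sep 20, 1688 (2840 left).
+365 (one year) → Sep 20, 1689 (2475 left).
+365 (one year) → Sep 20, 1690 (2110 left).
+365 (one year) → Sep 20, 1691 (1745 left).
+366 (one year; includes Feb 29, 1692) → Sep 20, 1692 (1379 left).
+365 (one year) → Sep 20, 1693 (1014 left).
+365 (one year) → Sep 20, 1694 (649 left).
+365 (one year) → Sep 20, 1695 (284 left).
Sep has 30 days: +11 → Oct 1, 1695 (273 left).
Oct has 31 days: +31 → Nov 1, 1695 (242 left).
Nov has 30 days: +30 → Dec 1, 1695 (212 left).
Dec has 31 days: +31 → Jan 1, 1696 (181 left).
Jan has 31 days: +31 → Feb 1, 1696 (150 left).
Feb has 29 days: +29 → Mar 1, 1696 (121 left).
Mar has 31 days: +31 → Apr 1, 1696 (90 left).
Apr has 30 days: +30 → May 1, 1696 (60 left).
May has 31 days: +31 → Jun 1, 1696 (29 left).
+29 → Jun 30, 1696.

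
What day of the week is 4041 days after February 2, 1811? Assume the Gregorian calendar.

Monday

Feb 2, 1811 is a Saturday.
4041 mod 7 = 2, so 4041 days after a Saturday is Saturday + 2 = Monday.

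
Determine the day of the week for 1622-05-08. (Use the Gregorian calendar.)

Sunday

Doomsday rule: the anchor day for the 1600s is Tuesday. For year 22: 22÷12 = 1 r 10, and 10÷4 = 2, so 1+10+2 = 13.
Tuesday + 13 ≡ Monday — that's 1622's doomsday.
In May the doomsday date is May 9.
May 8 is 1 day before May 9; 1 mod 7 = 1, so Monday − 1 = Sunday.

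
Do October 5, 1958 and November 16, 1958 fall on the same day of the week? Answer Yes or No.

From Oct 5, 1958 to Nov 16, 1958 is 42 days.
42 mod 7 = 0, so they are the same weekday.
(Oct 5, 1958 is a Sunday; Nov 16, 1958 is a Sunday.)

Yes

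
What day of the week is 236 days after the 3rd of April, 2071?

Wednesday

First find the weekday of Apr 3, 2071. Doomsday rule: the anchor day for the 2000s is Tuesday. For year 71: 71÷12 = 5 r 11, and 11÷4 = 2, so 5+11+2 = 18.
Tuesday + 18 ≡ Saturday — that's 2071's doomsday.
In April the doomsday date is Apr 4.
Apr 3 is 1 day before Apr 4; 1 mod 7 = 1, so Saturday − 1 = Friday.
236 mod 7 = 5, so 236 days after a Friday is Friday + 5 = Wednesday.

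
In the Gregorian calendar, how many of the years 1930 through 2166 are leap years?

58

Multiples of 4 in [1930,2166]: 59.
Of those, multiples of 100: 2 (not leap unless ÷400).
Multiples of 400: 1.
Leap years = 59 − 2 + 1 = 58.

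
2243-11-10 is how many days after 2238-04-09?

2041

Apr 9, 2238 → Apr 9, 2239: 365 days.
Apr 9, 2239 → Apr 9, 2240: 366 days (Feb 29, 2240 is in that span).
Apr 9, 2240 → Apr 9, 2241: 365 days.
Apr 9, 2241 → Apr 9, 2242: 365 days.
Apr 9, 2242 → Apr 9, 2243: 365 days.
Apr 9, 2243 → May 9, 2243: 30 days (April has 30).
May 9, 2243 → Jun 9, 2243: 31 days (May has 31).
Jun 9, 2243 → Jul 9, 2243: 30 days (June has 30).
Jul 9, 2243 → Aug 9, 2243: 31 days (July has 31).
Aug 9, 2243 → Sep 9, 2243: 31 days (August has 31).
Sep 9, 2243 → Oct 9, 2243: 30 days (September has 30).
Oct 9, 2243 → Nov 9, 2243: 31 days (October has 31).
Nov 9, 2243 → Nov 10, 2243: 1 days.
Total: 2041 days.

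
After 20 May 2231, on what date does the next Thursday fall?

May 26, 2231

May 20, 2231 is a Friday.
From Friday to the next Thursday is 6 days.
May 20, 2231 + 6 = May 26, 2231.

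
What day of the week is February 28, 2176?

Wednesday

January 1, 2176 is a Monday.
Jan 1, 2176 → Feb 1, 2176: 31 days (January has 31).
Feb 1, 2176 → Feb 28, 2176: 27 days.
Total: 58 days.
58 mod 7 = 2, so Monday + 2 = Wednesday.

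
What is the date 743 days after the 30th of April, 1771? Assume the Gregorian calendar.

+366 (one year; includes Feb 29, 1772) → Apr 30, 1772 (377 left).
Apr has 30 days: +1 → May 1, 1772 (376 left).
May has 31 days: +31 → Jun 1, 1772 (345 left).
Jun has 30 days: +30 → Jul 1, 1772 (315 left).
Jul has 31 days: +31 → Aug 1, 1772 (284 left).
Aug has 31 days: +31 → Sep 1, 1772 (253 left).
Sep has 30 days: +30 → Oct 1, 1772 (223 left).
Oct has 31 days: +31 → Nov 1, 1772 (192 left).
Nov has 30 days: +30 → Dec 1, 1772 (162 left).
Dec has 31 days: +31 → Jan 1, 1773 (131 left).
Jan has 31 days: +31 → Feb 1, 1773 (100 left).
Feb has 28 days: +28 → Mar 1, 1773 (72 left).
Mar has 31 days: +31 → Apr 1, 1773 (41 left).
Apr has 30 days: +30 → May 1, 1773 (11 left).
+11 → May 12, 1773.

May 12, 1773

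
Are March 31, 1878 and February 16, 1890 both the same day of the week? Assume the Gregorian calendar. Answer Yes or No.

From Mar 31, 1878 to Feb 16, 1890 is 4340 days.
4340 mod 7 = 0, so they are the same weekday.
(Mar 31, 1878 is a Sunday; Feb 16, 1890 is a Sunday.)

Yes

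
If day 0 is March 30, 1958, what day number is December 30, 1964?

2467

Mar 30, 1958 → Mar 30, 1959: 365 days.
Mar 30, 1959 → Mar 30, 1960: 366 days (Feb 29, 1960 is in that span).
Mar 30, 1960 → Mar 30, 1961: 365 days.
Mar 30, 1961 → Mar 30, 1962: 365 days.
Mar 30, 1962 → Mar 30, 1963: 365 days.
Mar 30, 1963 → Mar 30, 1964: 366 days (Feb 29, 1964 is in that span).
Mar 30, 1964 → Apr 30, 1964: 31 days (March has 31).
Apr 30, 1964 → May 30, 1964: 30 days (April has 30).
May 30, 1964 → Jun 30, 1964: 31 days (May has 31).
Jun 30, 1964 → Jul 30, 1964: 30 days (June has 30).
Jul 30, 1964 → Aug 30, 1964: 31 days (July has 31).
Aug 30, 1964 → Sep 30, 1964: 31 days (August has 31).
Sep 30, 1964 → Oct 30, 1964: 30 days (September has 30).
Oct 30, 1964 → Nov 30, 1964: 31 days (October has 31).
Nov 30, 1964 → Dec 30, 1964: 30 days.
Total: 2467 days.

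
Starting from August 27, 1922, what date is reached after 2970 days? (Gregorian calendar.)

+365 (one year) → Aug 27, 1923 (2605 left).
+366 (one year; includes Feb 29, 1924) → Aug 27, 1924 (2239 left).
+365 (one year) → Aug 27, 1925 (1874 left).
+365 (one year) → Aug 27, 1926 (1509 left).
+365 (one year) → Aug 27, 1927 (1144 left).
+366 (one year; includes Feb 29, 1928) → Aug 27, 1928 (778 left).
+365 (one year) → Aug 27, 1929 (413 left).
+365 (one year) → Aug 27, 1930 (48 left).
Aug has 31 days: +5 → Sep 1, 1930 (43 left).
Sep has 30 days: +30 → Oct 1, 1930 (13 left).
+13 → Oct 14, 1930.

October 14, 1930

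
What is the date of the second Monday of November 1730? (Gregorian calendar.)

November 13, 1730

November 1, 1730 is a Wednesday.
The first Monday is therefore November 6 (5 days later).
The second Monday is 6 + 1×7 = November 13.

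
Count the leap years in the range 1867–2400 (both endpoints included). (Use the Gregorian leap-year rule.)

Multiples of 4 in [1867,2400]: 134.
Of those, multiples of 100: 6 (not leap unless ÷400).
Multiples of 400: 2.
Leap years = 134 − 6 + 2 = 130.

130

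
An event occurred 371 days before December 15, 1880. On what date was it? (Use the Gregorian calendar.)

December 10, 1879

−15 → Nov 30, 1880 (end of Nov, 30 days; 356 left).
−30 → Oct 31, 1880 (end of Oct, 31 days; 326 left).
−31 → Sep 30, 1880 (end of Sep, 30 days; 295 left).
−30 → Aug 31, 1880 (end of Aug, 31 days; 265 left).
−31 → Jul 31, 1880 (end of Jul, 31 days; 234 left).
−31 → Jun 30, 1880 (end of Jun, 30 days; 203 left).
−30 → May 31, 1880 (end of May, 31 days; 173 left).
−31 → Apr 30, 1880 (end of Apr, 30 days; 142 left).
−30 → Mar 31, 1880 (end of Mar, 31 days; 112 left).
−31 → Feb 29, 1880 (end of Feb, 29 days; 81 left).
−29 → Jan 31, 1880 (end of Jan, 31 days; 52 left).
−31 → Dec 31, 1879 (end of Dec, 31 days; 21 left).
−21 → Dec 10, 1879.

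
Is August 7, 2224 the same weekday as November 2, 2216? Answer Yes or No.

From Nov 2, 2216 to Aug 7, 2224 is 2835 days.
2835 mod 7 = 0, so they are the same weekday.
(Nov 2, 2216 is a Saturday; Aug 7, 2224 is a Saturday.)

Yes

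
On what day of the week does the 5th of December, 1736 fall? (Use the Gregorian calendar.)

Wednesday

Doomsday rule: the anchor day for the 1700s is Sunday. For year 36: 36÷12 = 3 r 0, and 0÷4 = 0, so 3+0+0 = 3.
Sunday + 3 ≡ Wednesday — that's 1736's doomsday.
In December the doomsday date is Dec 12.
Dec 5 is 7 days before Dec 12; 7 mod 7 = 0, so Wednesday − 0 = Wednesday.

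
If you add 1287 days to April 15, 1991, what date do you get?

+366 (one year; includes Feb 29, 1992) → Apr 15, 1992 (921 left).
+365 (one year) → Apr 15, 1993 (556 left).
+365 (one year) → Apr 15, 1994 (191 left).
Apr has 30 days: +16 → May 1, 1994 (175 left).
May has 31 days: +31 → Jun 1, 1994 (144 left).
Jun has 30 days: +30 → Jul 1, 1994 (114 left).
Jul has 31 days: +31 → Aug 1, 1994 (83 left).
Aug has 31 days: +31 → Sep 1, 1994 (52 left).
Sep has 30 days: +30 → Oct 1, 1994 (22 left).
+22 → Oct 23, 1994.

October 23, 1994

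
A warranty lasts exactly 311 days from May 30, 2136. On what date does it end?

April 6, 2137

May has 31 days: +2 → Jun 1, 2136 (309 left).
Jun has 30 days: +30 → Jul 1, 2136 (279 left).
Jul has 31 days: +31 → Aug 1, 2136 (248 left).
Aug has 31 days: +31 → Sep 1, 2136 (217 left).
Sep has 30 days: +30 → Oct 1, 2136 (187 left).
Oct has 31 days: +31 → Nov 1, 2136 (156 left).
Nov has 30 days: +30 → Dec 1, 2136 (126 left).
Dec has 31 days: +31 → Jan 1, 2137 (95 left).
Jan has 31 days: +31 → Feb 1, 2137 (64 left).
Feb has 28 days: +28 → Mar 1, 2137 (36 left).
Mar has 31 days: +31 → Apr 1, 2137 (5 left).
+5 → Apr 6, 2137.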